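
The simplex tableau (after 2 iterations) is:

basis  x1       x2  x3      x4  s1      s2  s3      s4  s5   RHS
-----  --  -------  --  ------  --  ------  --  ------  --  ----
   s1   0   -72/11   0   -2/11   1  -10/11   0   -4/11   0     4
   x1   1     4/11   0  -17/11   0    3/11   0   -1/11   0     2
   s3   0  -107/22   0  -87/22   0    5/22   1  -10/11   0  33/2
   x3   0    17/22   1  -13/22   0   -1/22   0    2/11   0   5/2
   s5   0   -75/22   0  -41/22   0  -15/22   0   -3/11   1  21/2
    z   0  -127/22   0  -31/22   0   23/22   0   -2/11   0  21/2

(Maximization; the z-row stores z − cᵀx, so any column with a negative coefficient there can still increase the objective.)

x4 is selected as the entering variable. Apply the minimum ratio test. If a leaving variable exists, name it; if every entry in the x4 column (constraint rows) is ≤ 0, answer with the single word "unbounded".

x4-column entries: row 1: -2/11, row 2: -17/11, row 3: -87/22, row 4: -13/22, row 5: -41/22. All ≤ 0, so x4 can increase without bound; the LP is unbounded in this direction.

unbounded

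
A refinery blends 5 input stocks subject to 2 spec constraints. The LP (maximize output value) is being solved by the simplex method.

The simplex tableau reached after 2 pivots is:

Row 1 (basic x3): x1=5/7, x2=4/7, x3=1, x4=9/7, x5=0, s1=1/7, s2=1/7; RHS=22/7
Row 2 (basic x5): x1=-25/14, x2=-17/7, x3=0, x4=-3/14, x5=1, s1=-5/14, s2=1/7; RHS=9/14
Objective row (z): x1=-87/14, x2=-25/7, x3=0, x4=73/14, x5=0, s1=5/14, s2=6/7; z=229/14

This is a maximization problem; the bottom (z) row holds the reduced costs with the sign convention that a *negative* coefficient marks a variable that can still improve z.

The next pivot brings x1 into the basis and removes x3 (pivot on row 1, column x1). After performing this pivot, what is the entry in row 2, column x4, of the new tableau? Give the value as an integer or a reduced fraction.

3

Pivot element is row 1, column x1: 5/7.
Normalize row 1: new (row 1, x4) = (9/7)/(5/7) = 9/5.
row 2 ← row 2 − (-25/14)·(new row 1): -3/14 − (-25/14)·(9/5) = 3.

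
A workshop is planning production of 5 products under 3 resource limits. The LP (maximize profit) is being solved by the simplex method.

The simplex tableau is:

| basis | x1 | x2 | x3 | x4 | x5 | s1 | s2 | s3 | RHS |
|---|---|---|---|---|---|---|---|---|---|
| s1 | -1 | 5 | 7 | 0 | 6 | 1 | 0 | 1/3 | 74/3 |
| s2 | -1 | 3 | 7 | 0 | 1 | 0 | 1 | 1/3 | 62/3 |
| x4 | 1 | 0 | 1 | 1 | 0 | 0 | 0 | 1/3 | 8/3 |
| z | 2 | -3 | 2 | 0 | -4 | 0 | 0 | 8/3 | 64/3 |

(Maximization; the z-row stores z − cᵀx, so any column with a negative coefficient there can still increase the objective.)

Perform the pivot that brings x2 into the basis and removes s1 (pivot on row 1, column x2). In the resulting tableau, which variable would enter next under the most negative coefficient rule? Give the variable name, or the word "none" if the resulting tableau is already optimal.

x5

Pivot element 5. New z-row = old z-row − (-3)·(row 1/5).
Updated z-row coefficients: x1: 7/5, x2: 0, x3: 31/5, x4: 0, x5: -2/5, s1: 3/5, s2: 0, s3: 43/15.
The most negative is -2/5 in column x5, so x5 would enter next.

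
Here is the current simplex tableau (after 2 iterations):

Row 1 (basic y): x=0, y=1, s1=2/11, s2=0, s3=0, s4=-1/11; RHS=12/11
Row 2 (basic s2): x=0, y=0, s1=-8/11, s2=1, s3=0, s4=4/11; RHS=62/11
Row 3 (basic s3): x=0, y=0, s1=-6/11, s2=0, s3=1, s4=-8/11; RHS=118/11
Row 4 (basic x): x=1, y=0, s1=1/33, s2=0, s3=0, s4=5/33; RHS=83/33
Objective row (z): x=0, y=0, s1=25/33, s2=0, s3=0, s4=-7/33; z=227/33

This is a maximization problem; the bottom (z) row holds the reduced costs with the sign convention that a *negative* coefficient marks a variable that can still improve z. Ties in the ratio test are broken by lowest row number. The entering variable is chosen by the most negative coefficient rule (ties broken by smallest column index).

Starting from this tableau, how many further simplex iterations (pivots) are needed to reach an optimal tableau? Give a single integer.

1

pivot: s4 in, s2 out → z = 61/6
No improving column remains; optimal.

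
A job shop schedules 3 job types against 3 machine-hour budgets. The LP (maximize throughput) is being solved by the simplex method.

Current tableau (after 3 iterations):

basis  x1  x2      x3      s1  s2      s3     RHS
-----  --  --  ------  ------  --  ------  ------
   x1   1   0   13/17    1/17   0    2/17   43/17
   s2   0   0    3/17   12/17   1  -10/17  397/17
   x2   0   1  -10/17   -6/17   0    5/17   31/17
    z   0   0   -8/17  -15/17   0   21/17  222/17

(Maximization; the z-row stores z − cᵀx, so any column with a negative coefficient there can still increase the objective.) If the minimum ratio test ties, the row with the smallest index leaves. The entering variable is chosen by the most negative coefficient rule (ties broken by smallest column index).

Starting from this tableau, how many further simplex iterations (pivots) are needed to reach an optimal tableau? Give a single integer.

2

pivot: s1 in, s2 out → z = 169/4
pivot: x3 in, x1 out → z = 382/9
No improving column remains; optimal.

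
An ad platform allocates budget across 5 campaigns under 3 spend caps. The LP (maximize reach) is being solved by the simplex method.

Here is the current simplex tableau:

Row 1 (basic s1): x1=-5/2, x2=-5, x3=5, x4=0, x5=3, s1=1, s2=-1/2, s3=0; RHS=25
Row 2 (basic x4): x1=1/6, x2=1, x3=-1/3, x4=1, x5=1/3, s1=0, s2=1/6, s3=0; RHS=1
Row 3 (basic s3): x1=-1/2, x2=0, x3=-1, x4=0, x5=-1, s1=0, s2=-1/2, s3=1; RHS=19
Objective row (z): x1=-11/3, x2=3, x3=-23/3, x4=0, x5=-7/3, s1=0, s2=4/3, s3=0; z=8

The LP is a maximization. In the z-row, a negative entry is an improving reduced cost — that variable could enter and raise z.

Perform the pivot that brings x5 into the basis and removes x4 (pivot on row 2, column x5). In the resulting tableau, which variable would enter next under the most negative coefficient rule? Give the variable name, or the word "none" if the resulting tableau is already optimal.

Pivot element 1/3. New z-row = old z-row − (-7/3)·(row 2/(1/3)).
Updated z-row coefficients: x1: -5/2, x2: 10, x3: -10, x4: 7, x5: 0, s1: 0, s2: 5/2, s3: 0.
The most negative is -10 in column x3, so x3 would enter next.

x3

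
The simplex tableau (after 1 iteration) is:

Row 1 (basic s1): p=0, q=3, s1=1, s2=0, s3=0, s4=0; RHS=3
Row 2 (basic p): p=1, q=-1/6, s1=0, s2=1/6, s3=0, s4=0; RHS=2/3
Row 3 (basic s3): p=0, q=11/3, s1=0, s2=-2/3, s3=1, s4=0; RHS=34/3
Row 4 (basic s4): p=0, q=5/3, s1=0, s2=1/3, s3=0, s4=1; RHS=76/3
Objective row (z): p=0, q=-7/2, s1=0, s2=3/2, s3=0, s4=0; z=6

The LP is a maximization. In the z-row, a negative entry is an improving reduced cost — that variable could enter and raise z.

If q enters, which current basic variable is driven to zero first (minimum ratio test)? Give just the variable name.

s1

Ratios: row 1 (s1): 3/3 = 1; row 2 (p): entry -1/6 ≤ 0, skip; row 3 (s3): (34/3)/(11/3) = 34/11; row 4 (s4): (76/3)/(5/3) = 76/5.
Minimum ratio 1 is in the s1 row, so s1 leaves.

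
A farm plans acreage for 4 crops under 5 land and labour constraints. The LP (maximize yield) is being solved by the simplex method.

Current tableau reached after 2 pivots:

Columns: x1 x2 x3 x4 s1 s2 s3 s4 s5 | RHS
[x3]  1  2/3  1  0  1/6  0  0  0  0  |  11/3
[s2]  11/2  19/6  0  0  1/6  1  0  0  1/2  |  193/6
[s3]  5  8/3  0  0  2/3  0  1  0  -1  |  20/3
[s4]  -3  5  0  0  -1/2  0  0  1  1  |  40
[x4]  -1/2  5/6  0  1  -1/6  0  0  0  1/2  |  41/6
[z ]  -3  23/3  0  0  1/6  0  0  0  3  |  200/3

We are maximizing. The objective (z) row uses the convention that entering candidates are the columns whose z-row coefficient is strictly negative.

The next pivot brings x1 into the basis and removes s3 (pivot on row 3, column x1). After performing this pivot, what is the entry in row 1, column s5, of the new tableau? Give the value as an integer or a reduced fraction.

1/5

Pivot element is row 3, column x1: 5.
Normalize row 3: new (row 3, s5) = (-1)/5 = -1/5.
row 1 ← row 1 − 1·(new row 3): 0 − 1·(-1/5) = 1/5.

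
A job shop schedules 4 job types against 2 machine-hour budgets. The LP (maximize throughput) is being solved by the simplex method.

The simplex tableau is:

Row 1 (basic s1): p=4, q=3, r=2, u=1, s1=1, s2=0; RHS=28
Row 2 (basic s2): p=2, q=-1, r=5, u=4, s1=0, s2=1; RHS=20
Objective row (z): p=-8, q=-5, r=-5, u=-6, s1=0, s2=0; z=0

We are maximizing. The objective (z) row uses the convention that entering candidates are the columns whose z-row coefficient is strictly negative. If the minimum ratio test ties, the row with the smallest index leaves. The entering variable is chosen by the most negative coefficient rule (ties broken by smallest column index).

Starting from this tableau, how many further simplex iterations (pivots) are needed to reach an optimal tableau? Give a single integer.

pivot: p in, s1 out → z = 56
pivot: u in, s2 out → z = 440/7
pivot: q in, p out → z = 76
No improving column remains; optimal.

3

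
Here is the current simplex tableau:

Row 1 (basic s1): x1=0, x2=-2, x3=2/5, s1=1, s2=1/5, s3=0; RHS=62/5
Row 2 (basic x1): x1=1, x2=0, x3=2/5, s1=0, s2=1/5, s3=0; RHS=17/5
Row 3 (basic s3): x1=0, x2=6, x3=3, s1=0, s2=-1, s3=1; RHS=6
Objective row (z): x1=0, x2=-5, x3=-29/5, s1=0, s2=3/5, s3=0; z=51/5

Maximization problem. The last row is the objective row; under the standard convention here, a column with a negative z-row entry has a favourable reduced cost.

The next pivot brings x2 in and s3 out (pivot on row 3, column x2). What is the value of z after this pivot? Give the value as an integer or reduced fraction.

Minimum ratio for x2: 6/6 = 1.
z changes by −(z-row coeff of x2)·ratio = −(-5)·1 = 5.
New z = 51/5 + 5 = 76/5.

76/5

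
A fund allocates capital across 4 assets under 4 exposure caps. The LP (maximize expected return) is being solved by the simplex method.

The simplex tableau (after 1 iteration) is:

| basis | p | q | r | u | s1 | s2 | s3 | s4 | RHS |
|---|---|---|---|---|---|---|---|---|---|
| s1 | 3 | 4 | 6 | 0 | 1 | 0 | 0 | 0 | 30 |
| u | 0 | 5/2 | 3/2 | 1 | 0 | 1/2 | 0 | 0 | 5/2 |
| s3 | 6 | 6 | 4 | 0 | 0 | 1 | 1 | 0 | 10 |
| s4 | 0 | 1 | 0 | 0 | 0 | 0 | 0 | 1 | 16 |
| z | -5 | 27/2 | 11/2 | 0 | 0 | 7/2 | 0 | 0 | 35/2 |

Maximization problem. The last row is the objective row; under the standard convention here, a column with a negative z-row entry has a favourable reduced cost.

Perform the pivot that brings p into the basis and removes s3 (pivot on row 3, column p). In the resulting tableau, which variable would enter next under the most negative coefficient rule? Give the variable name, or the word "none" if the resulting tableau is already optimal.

none

Pivot element 6. New z-row = old z-row − (-5)·(row 3/6).
Updated z-row coefficients: p: 0, q: 37/2, r: 53/6, u: 0, s1: 0, s2: 13/3, s3: 5/6, s4: 0.
No coefficient is strictly negative; the tableau after this pivot is optimal.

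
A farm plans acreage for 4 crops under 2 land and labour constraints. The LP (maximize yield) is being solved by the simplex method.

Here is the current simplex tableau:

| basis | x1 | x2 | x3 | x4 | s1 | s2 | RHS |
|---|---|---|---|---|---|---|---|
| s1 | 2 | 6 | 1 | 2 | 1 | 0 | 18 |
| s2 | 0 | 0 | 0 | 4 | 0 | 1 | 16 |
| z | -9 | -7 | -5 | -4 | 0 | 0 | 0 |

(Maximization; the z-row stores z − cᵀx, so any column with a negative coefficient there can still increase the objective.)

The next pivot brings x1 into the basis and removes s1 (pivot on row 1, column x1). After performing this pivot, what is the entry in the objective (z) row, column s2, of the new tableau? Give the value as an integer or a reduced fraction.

Pivot element is row 1, column x1: 2.
Normalize row 1: new (row 1, s2) = 0/2 = 0.
z-row ← z-row − (-9)·(new row 1): 0 − (-9)·0 = 0.

0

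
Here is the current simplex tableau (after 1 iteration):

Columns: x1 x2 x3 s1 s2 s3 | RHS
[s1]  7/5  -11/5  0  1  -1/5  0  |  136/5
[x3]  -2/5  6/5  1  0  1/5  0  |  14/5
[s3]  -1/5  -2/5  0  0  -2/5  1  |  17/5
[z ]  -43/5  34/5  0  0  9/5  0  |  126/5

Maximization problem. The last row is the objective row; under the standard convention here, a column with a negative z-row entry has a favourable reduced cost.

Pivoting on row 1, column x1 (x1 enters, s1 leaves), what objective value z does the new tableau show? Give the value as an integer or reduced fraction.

1346/7

Minimum ratio for x1: (136/5)/(7/5) = 136/7.
z changes by −(z-row coeff of x1)·ratio = −(-43/5)·(136/7) = 5848/35.
New z = 126/5 + (5848/35) = 1346/7.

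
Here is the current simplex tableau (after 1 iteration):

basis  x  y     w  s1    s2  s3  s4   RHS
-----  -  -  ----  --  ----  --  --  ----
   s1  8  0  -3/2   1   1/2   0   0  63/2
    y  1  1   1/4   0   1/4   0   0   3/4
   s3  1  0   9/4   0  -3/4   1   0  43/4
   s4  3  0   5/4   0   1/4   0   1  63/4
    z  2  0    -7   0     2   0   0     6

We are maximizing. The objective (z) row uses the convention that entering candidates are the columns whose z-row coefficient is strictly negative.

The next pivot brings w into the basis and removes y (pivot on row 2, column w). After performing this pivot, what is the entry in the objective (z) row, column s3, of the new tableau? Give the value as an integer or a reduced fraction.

Pivot element is row 2, column w: 1/4.
Normalize row 2: new (row 2, s3) = 0/(1/4) = 0.
z-row ← z-row − (-7)·(new row 2): 0 − (-7)·0 = 0.

0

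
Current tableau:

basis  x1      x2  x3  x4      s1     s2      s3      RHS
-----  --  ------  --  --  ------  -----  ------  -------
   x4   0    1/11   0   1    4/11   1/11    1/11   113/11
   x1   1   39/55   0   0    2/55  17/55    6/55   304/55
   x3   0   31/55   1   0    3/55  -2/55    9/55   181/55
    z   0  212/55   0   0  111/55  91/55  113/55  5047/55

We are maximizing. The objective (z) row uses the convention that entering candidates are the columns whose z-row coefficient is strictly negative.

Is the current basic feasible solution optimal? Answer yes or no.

No objective-row coefficient is strictly negative, so no entering variable exists; the tableau is optimal.

yes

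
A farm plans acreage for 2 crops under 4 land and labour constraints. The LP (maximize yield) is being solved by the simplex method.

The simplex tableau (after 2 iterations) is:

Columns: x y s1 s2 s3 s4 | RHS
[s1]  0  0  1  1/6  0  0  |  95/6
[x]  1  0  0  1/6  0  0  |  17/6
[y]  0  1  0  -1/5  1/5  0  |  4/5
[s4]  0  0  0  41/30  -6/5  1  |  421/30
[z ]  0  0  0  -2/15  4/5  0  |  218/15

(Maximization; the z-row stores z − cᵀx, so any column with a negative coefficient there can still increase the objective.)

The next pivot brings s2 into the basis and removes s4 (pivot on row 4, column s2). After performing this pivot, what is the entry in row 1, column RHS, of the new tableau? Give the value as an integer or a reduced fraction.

Pivot element is row 4, column s2: 41/30.
Normalize row 4: new (row 4, RHS) = (421/30)/(41/30) = 421/41.
row 1 ← row 1 − (1/6)·(new row 4): 95/6 − (1/6)·(421/41) = 579/41.

579/41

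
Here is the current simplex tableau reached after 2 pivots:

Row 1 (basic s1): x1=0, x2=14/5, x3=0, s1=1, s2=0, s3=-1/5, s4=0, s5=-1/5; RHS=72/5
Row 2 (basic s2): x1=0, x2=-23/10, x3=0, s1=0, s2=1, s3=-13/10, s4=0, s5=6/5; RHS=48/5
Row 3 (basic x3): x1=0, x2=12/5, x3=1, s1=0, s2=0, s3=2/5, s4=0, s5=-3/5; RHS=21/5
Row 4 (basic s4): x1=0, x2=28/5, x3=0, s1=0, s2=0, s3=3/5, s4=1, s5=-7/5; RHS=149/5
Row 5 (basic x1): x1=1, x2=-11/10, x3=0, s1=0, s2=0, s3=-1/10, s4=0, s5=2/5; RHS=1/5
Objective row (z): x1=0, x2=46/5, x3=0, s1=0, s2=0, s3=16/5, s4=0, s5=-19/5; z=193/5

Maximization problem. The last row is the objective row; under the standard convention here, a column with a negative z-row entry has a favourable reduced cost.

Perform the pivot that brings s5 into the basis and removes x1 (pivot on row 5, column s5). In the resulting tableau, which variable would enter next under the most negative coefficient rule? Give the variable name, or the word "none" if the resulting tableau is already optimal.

x2

Pivot element 2/5. New z-row = old z-row − (-19/5)·(row 5/(2/5)).
Updated z-row coefficients: x1: 19/2, x2: -5/4, x3: 0, s1: 0, s2: 0, s3: 9/4, s4: 0, s5: 0.
The most negative is -5/4 in column x2, so x2 would enter next.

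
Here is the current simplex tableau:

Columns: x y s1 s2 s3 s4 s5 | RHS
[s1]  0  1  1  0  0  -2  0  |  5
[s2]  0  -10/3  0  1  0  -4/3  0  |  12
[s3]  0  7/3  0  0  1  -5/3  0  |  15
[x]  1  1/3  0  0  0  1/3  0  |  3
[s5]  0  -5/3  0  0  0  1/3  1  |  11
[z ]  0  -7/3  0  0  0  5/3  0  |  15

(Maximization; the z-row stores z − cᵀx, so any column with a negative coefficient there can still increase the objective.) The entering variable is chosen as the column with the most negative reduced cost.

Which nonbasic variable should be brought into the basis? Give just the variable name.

y

Objective-row coefficients: x: 0, y: -7/3, s1: 0, s2: 0, s3: 0, s4: 5/3, s5: 0.
The most negative is -7/3 in column y, so y enters.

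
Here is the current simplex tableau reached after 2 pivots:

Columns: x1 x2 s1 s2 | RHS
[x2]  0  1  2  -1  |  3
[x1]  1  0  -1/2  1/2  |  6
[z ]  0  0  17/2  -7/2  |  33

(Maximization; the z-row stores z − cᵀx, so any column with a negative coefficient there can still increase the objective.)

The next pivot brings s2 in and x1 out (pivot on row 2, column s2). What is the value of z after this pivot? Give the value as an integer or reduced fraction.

75

Minimum ratio for s2: 6/(1/2) = 12.
z changes by −(z-row coeff of s2)·ratio = −(-7/2)·12 = 42.
New z = 33 + 42 = 75.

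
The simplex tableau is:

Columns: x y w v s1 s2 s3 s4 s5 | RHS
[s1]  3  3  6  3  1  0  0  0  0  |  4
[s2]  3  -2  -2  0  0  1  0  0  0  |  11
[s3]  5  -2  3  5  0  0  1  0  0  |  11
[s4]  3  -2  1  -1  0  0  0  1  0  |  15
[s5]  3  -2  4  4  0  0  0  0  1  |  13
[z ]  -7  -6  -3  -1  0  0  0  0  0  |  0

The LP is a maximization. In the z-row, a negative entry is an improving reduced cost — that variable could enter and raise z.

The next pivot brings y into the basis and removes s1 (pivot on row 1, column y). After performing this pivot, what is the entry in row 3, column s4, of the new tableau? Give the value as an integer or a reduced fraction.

0

Pivot element is row 1, column y: 3.
Normalize row 1: new (row 1, s4) = 0/3 = 0.
row 3 ← row 3 − (-2)·(new row 1): 0 − (-2)·0 = 0.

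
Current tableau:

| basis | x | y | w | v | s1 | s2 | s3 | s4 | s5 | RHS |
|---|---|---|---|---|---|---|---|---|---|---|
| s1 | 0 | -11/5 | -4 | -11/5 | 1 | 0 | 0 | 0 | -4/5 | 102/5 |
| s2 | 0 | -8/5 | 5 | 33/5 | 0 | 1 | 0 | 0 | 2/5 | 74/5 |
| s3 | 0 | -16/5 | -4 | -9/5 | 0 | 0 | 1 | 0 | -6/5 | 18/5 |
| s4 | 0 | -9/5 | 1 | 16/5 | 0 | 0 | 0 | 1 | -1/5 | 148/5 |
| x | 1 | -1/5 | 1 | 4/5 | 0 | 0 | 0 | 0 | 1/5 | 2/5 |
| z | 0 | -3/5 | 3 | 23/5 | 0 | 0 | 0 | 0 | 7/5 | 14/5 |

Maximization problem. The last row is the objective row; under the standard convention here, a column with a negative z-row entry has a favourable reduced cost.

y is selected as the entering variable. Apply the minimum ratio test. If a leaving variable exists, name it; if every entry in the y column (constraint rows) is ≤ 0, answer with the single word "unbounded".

y-column entries: row 1: -11/5, row 2: -8/5, row 3: -16/5, row 4: -9/5, row 5: -1/5. All ≤ 0, so y can increase without bound; the LP is unbounded in this direction.

unbounded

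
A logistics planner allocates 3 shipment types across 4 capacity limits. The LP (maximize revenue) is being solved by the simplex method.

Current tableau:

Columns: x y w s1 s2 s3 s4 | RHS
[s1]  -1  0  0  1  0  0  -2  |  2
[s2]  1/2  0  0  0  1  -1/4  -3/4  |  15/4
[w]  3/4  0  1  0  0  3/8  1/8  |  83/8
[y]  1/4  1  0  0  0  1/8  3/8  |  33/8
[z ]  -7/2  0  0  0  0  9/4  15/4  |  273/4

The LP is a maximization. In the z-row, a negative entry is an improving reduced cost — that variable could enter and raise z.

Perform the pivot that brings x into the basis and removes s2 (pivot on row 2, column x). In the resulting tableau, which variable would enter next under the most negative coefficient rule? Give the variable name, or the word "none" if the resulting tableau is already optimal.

Pivot element 1/2. New z-row = old z-row − (-7/2)·(row 2/(1/2)).
Updated z-row coefficients: x: 0, y: 0, w: 0, s1: 0, s2: 7, s3: 1/2, s4: -3/2.
The most negative is -3/2 in column s4, so s4 would enter next.

s4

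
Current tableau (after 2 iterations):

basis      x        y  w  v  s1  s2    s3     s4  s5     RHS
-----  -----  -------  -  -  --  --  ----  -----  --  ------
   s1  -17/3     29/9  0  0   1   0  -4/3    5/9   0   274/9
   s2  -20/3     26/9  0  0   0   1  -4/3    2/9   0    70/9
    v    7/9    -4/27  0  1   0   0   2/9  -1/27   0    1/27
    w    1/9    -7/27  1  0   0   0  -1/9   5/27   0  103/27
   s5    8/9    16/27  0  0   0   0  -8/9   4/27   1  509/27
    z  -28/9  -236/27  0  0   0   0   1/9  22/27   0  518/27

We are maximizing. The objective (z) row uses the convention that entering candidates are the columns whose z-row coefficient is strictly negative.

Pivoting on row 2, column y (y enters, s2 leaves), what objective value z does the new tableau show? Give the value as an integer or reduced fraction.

1666/39

Minimum ratio for y: (70/9)/(26/9) = 35/13.
z changes by −(z-row coeff of y)·ratio = −(-236/27)·(35/13) = 8260/351.
New z = 518/27 + (8260/351) = 1666/39.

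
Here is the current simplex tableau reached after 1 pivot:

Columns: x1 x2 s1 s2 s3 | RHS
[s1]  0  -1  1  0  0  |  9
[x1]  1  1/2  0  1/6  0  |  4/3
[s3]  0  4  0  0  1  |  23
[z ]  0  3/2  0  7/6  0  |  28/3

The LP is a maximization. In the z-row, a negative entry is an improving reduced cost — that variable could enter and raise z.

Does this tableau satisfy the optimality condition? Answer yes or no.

No objective-row coefficient is strictly negative, so no entering variable exists; the tableau is optimal.

yes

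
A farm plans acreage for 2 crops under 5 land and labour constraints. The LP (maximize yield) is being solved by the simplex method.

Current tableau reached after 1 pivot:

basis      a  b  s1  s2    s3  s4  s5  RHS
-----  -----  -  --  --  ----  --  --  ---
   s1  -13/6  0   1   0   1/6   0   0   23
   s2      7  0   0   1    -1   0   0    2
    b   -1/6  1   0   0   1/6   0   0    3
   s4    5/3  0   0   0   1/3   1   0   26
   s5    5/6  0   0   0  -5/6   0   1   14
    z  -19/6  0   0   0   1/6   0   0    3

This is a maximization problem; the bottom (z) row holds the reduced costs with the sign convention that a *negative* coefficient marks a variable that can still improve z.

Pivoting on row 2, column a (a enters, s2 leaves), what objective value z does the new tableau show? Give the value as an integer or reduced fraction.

Minimum ratio for a: 2/7 = 2/7.
z changes by −(z-row coeff of a)·ratio = −(-19/6)·(2/7) = 19/21.
New z = 3 + (19/21) = 82/21.

82/21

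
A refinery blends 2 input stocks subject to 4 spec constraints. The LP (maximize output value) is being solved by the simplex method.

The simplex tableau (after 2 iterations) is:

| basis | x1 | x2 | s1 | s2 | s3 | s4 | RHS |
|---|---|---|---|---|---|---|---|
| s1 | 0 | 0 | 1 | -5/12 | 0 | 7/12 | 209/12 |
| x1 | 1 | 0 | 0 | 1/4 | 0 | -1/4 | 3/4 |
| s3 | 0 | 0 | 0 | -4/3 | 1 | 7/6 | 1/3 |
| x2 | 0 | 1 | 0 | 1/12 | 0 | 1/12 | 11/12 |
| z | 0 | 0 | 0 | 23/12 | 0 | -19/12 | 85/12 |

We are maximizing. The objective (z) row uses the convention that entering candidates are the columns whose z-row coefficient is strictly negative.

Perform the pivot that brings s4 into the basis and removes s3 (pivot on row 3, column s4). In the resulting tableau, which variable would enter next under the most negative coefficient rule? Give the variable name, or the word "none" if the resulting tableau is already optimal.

none

Pivot element 7/6. New z-row = old z-row − (-19/12)·(row 3/(7/6)).
Updated z-row coefficients: x1: 0, x2: 0, s1: 0, s2: 3/28, s3: 19/14, s4: 0.
No coefficient is strictly negative; the tableau after this pivot is optimal.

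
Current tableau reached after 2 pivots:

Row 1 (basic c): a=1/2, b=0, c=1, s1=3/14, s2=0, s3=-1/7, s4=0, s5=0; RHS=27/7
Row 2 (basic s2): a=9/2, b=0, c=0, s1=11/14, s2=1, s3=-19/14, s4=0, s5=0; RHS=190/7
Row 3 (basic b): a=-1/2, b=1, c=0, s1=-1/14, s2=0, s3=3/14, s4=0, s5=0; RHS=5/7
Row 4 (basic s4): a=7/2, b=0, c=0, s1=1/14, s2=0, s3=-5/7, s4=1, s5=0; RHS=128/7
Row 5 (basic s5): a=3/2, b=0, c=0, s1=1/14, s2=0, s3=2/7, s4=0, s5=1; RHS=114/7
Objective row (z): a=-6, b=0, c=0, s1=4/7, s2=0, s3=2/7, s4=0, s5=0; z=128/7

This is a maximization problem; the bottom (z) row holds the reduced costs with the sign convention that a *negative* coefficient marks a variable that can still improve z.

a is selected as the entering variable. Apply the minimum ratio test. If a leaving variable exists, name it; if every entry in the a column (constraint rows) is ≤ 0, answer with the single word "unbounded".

s4

Ratios: row 1 (c): (27/7)/(1/2) = 54/7; row 2 (s2): (190/7)/(9/2) = 380/63; row 3 (b): entry -1/2 ≤ 0, skip; row 4 (s4): (128/7)/(7/2) = 256/49; row 5 (s5): (114/7)/(3/2) = 76/7.
Minimum ratio is in the s4 row, so s4 leaves.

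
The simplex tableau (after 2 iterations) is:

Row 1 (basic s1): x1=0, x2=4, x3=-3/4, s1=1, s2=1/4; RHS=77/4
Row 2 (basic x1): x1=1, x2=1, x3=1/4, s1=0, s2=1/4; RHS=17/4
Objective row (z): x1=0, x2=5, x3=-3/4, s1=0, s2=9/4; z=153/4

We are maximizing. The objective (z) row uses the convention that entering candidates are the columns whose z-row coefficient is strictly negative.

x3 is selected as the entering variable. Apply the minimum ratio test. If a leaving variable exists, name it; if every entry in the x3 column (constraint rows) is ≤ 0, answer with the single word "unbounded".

x1

Ratios: row 1 (s1): entry -3/4 ≤ 0, skip; row 2 (x1): (17/4)/(1/4) = 17.
Minimum ratio is in the x1 row, so x1 leaves.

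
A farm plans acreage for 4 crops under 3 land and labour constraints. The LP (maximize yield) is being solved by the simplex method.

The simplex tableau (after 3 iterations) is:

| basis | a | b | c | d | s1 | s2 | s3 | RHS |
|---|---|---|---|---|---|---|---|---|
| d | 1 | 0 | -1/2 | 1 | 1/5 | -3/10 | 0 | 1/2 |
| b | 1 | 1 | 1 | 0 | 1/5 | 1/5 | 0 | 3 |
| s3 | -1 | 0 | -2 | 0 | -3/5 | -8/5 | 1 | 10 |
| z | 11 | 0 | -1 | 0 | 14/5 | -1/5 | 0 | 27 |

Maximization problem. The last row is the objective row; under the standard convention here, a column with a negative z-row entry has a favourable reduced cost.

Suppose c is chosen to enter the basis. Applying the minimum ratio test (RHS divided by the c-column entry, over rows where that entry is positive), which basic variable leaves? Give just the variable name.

b

Ratios: row 1 (d): entry -1/2 ≤ 0, skip; row 2 (b): 3/1 = 3; row 3 (s3): entry -2 ≤ 0, skip.
Minimum ratio 3 is in the b row, so b leaves.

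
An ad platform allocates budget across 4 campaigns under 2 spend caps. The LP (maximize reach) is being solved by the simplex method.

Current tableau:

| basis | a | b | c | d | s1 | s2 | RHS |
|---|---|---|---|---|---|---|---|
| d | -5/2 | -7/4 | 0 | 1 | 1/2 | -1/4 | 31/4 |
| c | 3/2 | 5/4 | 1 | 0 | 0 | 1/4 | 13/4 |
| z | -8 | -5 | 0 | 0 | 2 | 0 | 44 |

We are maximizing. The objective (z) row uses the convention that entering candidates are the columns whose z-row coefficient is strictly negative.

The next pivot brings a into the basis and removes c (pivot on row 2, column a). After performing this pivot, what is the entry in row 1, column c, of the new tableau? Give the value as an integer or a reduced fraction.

5/3

Pivot element is row 2, column a: 3/2.
Normalize row 2: new (row 2, c) = 1/(3/2) = 2/3.
row 1 ← row 1 − (-5/2)·(new row 2): 0 − (-5/2)·(2/3) = 5/3.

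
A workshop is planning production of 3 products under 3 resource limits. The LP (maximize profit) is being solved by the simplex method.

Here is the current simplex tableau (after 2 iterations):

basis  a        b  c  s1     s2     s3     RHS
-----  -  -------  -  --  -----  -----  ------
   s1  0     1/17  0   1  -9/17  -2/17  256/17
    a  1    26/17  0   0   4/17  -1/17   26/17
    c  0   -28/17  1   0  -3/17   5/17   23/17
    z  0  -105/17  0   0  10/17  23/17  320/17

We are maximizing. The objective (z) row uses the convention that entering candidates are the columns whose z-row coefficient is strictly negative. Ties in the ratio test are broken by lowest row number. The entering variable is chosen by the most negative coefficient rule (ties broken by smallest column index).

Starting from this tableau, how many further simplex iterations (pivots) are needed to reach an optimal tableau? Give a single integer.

pivot: b in, a out → z = 25
No improving column remains; optimal.

1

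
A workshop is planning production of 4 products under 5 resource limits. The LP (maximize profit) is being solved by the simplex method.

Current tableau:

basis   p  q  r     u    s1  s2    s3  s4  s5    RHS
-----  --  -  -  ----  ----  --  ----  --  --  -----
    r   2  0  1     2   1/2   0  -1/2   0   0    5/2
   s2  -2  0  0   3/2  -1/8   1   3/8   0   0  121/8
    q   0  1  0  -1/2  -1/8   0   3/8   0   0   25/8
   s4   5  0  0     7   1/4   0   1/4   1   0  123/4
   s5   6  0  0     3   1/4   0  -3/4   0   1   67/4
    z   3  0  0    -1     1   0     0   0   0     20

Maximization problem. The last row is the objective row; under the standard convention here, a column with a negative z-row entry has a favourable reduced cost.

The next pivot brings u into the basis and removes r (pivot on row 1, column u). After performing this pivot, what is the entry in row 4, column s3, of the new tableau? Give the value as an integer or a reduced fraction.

Pivot element is row 1, column u: 2.
Normalize row 1: new (row 1, s3) = (-1/2)/2 = -1/4.
row 4 ← row 4 − 7·(new row 1): 1/4 − 7·(-1/4) = 2.

2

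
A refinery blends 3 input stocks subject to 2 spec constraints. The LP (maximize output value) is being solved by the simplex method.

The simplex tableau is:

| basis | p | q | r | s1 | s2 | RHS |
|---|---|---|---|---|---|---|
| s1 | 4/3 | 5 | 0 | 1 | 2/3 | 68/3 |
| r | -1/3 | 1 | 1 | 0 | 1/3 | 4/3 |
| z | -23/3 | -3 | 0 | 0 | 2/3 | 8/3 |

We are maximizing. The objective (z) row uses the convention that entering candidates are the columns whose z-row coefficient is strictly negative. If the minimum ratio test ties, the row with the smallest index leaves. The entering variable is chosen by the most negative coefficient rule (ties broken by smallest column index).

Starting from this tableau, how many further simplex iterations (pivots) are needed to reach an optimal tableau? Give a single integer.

1

pivot: p in, s1 out → z = 133
No improving column remains; optimal.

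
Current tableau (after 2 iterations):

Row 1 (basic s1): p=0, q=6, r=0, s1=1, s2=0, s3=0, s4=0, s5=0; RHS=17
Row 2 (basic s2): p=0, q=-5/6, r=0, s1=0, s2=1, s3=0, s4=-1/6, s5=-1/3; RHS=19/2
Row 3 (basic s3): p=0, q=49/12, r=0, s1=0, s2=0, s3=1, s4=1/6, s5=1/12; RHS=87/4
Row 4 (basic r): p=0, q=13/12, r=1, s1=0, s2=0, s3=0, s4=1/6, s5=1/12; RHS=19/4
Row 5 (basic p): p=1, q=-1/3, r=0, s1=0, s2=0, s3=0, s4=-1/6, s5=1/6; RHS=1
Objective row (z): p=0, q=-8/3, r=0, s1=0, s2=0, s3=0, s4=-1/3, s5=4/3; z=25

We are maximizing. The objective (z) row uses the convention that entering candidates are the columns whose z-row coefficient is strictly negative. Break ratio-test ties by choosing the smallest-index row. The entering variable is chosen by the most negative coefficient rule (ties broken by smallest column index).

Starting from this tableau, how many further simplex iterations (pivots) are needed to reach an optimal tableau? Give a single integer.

2

pivot: q in, s1 out → z = 293/9
pivot: s4 in, r out → z = 431/12
No improving column remains; optimal.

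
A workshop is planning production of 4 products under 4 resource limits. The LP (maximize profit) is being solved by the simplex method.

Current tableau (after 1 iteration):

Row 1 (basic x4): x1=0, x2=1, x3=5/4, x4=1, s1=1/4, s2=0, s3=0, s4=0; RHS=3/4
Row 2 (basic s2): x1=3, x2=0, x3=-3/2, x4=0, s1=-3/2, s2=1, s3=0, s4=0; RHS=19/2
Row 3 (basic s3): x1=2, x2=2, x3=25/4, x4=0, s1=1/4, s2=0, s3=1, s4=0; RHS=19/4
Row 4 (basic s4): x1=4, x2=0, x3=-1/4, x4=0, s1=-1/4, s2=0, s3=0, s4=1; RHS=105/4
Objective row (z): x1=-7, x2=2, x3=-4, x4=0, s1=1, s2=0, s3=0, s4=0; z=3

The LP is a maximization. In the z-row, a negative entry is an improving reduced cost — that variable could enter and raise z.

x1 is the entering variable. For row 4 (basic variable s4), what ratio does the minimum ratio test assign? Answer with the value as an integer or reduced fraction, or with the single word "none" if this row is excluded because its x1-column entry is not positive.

Ratio = RHS / (x1 entry) = (105/4) / 4 = 105/16.

105/16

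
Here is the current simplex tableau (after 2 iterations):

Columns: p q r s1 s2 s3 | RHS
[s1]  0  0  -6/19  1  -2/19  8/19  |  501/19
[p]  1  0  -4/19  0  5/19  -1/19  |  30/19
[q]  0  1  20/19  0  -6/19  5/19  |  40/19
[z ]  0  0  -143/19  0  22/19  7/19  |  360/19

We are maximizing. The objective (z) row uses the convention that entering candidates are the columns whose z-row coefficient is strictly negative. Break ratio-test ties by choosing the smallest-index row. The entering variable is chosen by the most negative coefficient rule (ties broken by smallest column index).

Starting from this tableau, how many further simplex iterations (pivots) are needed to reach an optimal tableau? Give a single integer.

pivot: r in, q out → z = 34
pivot: s2 in, p out → z = 45
No improving column remains; optimal.

2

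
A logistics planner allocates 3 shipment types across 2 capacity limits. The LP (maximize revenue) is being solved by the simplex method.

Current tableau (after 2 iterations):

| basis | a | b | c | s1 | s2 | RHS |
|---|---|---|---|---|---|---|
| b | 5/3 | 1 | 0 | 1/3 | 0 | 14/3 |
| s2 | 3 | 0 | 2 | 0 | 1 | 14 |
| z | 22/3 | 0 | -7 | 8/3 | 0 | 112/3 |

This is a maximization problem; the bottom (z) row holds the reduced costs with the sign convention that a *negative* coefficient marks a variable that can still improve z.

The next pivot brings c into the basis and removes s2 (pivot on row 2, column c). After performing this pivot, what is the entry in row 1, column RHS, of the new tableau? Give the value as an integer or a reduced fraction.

Pivot element is row 2, column c: 2.
Normalize row 2: new (row 2, RHS) = 14/2 = 7.
row 1 ← row 1 − 0·(new row 2): 14/3 − 0·7 = 14/3.

14/3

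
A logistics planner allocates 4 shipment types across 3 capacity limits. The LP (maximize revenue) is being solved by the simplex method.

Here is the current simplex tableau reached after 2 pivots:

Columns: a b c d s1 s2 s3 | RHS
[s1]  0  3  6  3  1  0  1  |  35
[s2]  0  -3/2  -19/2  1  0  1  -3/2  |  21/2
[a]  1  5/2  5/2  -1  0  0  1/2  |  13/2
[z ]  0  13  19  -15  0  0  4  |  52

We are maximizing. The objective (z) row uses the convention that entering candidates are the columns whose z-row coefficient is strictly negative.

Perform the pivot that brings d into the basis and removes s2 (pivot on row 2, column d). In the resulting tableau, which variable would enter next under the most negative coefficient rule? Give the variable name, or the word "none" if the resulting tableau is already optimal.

c

Pivot element 1. New z-row = old z-row − (-15)·(row 2/1).
Updated z-row coefficients: a: 0, b: -19/2, c: -247/2, d: 0, s1: 0, s2: 15, s3: -37/2.
The most negative is -247/2 in column c, so c would enter next.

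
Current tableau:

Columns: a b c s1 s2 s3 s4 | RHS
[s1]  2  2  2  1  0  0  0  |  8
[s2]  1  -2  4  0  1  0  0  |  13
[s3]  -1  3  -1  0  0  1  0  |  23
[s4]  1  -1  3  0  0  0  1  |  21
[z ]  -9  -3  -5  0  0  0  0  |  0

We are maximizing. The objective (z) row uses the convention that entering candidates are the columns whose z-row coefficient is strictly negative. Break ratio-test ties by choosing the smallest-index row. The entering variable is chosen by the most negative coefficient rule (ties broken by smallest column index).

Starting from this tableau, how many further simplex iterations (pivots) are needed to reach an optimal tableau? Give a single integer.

1

pivot: a in, s1 out → z = 36
No improving column remains; optimal.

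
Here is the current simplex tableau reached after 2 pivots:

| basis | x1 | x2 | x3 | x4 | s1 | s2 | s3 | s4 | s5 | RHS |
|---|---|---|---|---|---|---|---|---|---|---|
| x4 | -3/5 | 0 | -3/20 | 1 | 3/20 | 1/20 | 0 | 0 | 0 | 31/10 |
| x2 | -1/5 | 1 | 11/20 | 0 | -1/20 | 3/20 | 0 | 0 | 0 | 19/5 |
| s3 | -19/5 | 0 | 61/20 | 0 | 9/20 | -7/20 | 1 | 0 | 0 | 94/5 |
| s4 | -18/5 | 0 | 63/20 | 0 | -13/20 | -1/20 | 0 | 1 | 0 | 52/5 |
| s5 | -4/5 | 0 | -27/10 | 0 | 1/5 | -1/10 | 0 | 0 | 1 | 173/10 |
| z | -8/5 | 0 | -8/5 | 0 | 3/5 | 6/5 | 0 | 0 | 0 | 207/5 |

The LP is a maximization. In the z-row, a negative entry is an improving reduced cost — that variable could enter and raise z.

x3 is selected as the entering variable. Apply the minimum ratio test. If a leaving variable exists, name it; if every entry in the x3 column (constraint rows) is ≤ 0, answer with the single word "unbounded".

Ratios: row 1 (x4): entry -3/20 ≤ 0, skip; row 2 (x2): (19/5)/(11/20) = 76/11; row 3 (s3): (94/5)/(61/20) = 376/61; row 4 (s4): (52/5)/(63/20) = 208/63; row 5 (s5): entry -27/10 ≤ 0, skip.
Minimum ratio is in the s4 row, so s4 leaves.

s4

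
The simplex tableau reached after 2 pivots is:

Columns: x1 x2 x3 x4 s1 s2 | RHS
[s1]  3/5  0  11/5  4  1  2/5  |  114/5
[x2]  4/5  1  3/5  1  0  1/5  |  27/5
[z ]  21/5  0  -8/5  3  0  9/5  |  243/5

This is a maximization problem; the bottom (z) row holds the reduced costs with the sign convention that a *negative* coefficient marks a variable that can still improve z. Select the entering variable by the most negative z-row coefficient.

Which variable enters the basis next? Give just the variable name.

Objective-row coefficients: x1: 21/5, x2: 0, x3: -8/5, x4: 3, s1: 0, s2: 9/5.
The most negative is -8/5 in column x3, so x3 enters.

x3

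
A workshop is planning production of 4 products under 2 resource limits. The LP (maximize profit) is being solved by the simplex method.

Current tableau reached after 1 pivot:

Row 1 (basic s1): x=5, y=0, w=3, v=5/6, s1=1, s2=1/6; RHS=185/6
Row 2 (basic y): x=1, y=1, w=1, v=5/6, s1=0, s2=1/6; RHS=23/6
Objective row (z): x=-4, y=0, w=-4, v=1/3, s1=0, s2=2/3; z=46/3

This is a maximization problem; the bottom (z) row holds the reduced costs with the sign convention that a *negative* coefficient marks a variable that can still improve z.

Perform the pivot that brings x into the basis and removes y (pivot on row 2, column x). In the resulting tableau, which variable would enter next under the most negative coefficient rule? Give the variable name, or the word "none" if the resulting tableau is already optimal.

none

Pivot element 1. New z-row = old z-row − (-4)·(row 2/1).
Updated z-row coefficients: x: 0, y: 4, w: 0, v: 11/3, s1: 0, s2: 4/3.
No coefficient is strictly negative; the tableau after this pivot is optimal.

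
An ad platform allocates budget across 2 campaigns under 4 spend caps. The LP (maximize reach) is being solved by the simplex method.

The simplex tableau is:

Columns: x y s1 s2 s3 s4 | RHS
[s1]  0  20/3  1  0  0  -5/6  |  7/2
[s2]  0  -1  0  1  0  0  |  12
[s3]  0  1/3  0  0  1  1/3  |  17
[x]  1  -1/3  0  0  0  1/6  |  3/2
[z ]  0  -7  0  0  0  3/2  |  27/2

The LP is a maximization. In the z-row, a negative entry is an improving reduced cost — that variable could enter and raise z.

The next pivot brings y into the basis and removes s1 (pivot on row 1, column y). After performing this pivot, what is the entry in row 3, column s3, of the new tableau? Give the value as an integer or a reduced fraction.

Pivot element is row 1, column y: 20/3.
Normalize row 1: new (row 1, s3) = 0/(20/3) = 0.
row 3 ← row 3 − (1/3)·(new row 1): 1 − (1/3)·0 = 1.

1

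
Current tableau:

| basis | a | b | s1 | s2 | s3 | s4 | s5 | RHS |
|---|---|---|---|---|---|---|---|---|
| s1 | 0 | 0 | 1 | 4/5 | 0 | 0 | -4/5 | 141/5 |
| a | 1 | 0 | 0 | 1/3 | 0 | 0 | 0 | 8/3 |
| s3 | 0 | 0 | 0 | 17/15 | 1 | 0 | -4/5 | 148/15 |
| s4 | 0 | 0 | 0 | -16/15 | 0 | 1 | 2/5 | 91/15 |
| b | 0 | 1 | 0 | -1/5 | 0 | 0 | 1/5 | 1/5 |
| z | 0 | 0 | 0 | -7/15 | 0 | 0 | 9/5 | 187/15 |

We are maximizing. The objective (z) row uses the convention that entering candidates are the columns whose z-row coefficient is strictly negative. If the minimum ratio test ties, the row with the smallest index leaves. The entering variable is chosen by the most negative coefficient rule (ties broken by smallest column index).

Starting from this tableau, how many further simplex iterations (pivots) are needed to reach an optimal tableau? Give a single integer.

pivot: s2 in, a out → z = 81/5
No improving column remains; optimal.

1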